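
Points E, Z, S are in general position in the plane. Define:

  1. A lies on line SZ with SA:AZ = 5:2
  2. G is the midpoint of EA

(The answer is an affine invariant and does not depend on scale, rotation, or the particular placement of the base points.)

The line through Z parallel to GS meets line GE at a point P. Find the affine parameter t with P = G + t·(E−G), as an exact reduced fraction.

Set E = (0, 0), Z = (1, 0), S = (0, 1); any affine frame gives the same invariant.
1. A lies on line SZ with SA:AZ = 5:2 ⇒ A = (5/7, 2/7)
2. G is the midpoint of EA ⇒ G = (5/14, 1/7)
through Z parallel to GS: direction (-5/14, 6/7); meets GE at P = (6/7, 12/35)
P = G + t·(E−G) with t = -7/5

t = -7/5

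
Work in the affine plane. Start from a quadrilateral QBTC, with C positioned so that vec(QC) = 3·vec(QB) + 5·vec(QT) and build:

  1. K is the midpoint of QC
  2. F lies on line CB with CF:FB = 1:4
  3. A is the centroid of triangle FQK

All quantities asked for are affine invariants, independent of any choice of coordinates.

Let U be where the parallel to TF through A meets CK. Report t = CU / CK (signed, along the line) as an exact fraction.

Set Q = (0, 0), B = (1, 0), T = (0, 1), C = (3, 5); any affine frame gives the same invariant.
1. K is the midpoint of QC ⇒ K = (3/2, 5/2)
2. F lies on line CB with CF:FB = 1:4 ⇒ F = (13/5, 4)
3. A is the centroid of triangle FQK ⇒ A = (41/30, 13/6)
through A parallel to TF: direction (13/5, 3); meets CK at U = (23/20, 23/12)
U = C + t·(K−C) with t = 37/30

t = 37/30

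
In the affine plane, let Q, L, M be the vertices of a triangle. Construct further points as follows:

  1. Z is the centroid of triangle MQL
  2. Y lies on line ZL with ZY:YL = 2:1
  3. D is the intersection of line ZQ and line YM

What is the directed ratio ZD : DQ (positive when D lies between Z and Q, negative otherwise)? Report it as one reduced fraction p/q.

Choose coordinates Q = (0, 0), L = (1, 0), M = (0, 1).
1. Z is the centroid of triangle MQL ⇒ Z = (1/3, 1/3)
2. Y lies on line ZL with ZY:YL = 2:1 ⇒ Y = (7/9, 1/9)
3. D is the intersection of line ZQ and line YM ⇒ D = (7/15, 7/15)
D = Z + t·(Q−Z) with t = -2/5, so ZD:DQ = t:(1−t) = -2/5:7/5

ZD:DQ = -2/7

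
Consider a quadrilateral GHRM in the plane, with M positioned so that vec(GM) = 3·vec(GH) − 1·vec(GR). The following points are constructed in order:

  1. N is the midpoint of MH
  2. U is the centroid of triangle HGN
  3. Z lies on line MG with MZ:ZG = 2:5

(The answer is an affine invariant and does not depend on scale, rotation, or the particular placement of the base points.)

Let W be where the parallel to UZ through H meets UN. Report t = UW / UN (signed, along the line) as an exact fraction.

t = 8/7

Choose coordinates G = (0, 0), H = (1, 0), R = (0, 1), M = (3, -1).
1. N is the midpoint of MH ⇒ N = (2, -1/2)
2. U is the centroid of triangle HGN ⇒ U = (1, -1/6)
3. Z lies on line MG with MZ:ZG = 2:5 ⇒ Z = (15/7, -5/7)
through H parallel to UZ: direction (8/7, -23/42); meets UN at W = (15/7, -23/42)
W = U + t·(N−U) with t = 8/7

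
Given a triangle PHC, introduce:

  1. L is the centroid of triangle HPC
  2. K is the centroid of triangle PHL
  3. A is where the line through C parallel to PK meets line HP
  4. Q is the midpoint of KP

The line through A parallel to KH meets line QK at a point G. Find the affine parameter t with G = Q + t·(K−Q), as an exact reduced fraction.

Choose coordinates P = (0, 0), H = (1, 0), C = (0, 1).
1. L is the centroid of triangle HPC ⇒ L = (1/3, 1/3)
2. K is the centroid of triangle PHL ⇒ K = (4/9, 1/9)
3. A is where the line through C parallel to PK meets line HP ⇒ A = (-4, 0)
4. Q is the midpoint of KP ⇒ Q = (2/9, 1/18)
through A parallel to KH: direction (5/9, -1/9); meets QK at G = (-16/9, -4/9)
G = Q + t·(K−Q) with t = -9

t = -9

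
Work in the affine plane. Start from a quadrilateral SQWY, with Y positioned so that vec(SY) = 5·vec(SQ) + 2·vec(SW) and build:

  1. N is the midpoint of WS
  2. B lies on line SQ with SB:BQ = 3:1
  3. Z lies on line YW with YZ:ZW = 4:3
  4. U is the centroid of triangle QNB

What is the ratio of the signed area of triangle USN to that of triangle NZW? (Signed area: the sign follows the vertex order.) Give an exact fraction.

[USN]:[NZW] = -49/180

Choose coordinates S = (0, 0), Q = (1, 0), W = (0, 1), Y = (5, 2).
1. N is the midpoint of WS ⇒ N = (0, 1/2)
2. B lies on line SQ with SB:BQ = 3:1 ⇒ B = (3/4, 0)
3. Z lies on line YW with YZ:ZW = 4:3 ⇒ Z = (15/7, 10/7)
4. U is the centroid of triangle QNB ⇒ U = (7/12, 1/6)
2·[USN] = -7/24, 2·[NZW] = 15/14
[USN]:[NZW] = -7/24:15/14 = -49/180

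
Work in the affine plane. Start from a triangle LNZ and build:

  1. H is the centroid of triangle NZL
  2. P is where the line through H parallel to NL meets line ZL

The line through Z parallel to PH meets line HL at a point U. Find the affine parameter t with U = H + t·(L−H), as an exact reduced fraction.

t = -2

Assign L = (0, 0), N = (1, 0), Z = (0, 1) — the answer is frame-independent, so this choice is without loss of generality.
1. H is the centroid of triangle NZL ⇒ H = (1/3, 1/3)
2. P is where the line through H parallel to NL meets line ZL ⇒ P = (0, 1/3)
through Z parallel to PH: direction (1/3, 0); meets HL at U = (1, 1)
U = H + t·(L−H) with t = -2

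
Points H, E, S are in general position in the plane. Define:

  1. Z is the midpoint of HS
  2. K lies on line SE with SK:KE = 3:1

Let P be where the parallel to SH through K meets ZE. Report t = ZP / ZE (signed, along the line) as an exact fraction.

t = 3/4

Set H = (0, 0), E = (1, 0), S = (0, 1); any affine frame gives the same invariant.
1. Z is the midpoint of HS ⇒ Z = (0, 1/2)
2. K lies on line SE with SK:KE = 3:1 ⇒ K = (3/4, 1/4)
through K parallel to SH: direction (0, -1); meets ZE at P = (3/4, 1/8)
P = Z + t·(E−Z) with t = 3/4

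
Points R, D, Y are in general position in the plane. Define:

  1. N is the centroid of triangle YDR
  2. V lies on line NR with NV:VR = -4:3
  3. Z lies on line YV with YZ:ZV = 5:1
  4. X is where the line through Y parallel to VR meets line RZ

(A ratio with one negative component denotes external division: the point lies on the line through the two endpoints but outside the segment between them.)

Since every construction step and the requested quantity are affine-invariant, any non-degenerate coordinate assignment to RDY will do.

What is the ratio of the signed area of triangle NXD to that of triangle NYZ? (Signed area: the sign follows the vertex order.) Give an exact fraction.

[NXD]:[NYZ] = 21/5

Work in coordinates with R = (0, 0), D = (1, 0), Y = (0, 1).
1. N is the centroid of triangle YDR ⇒ N = (1/3, 1/3)
2. V lies on line NR with NV:VR = -4:3 ⇒ V = (-1, -1)
3. Z lies on line YV with YZ:ZV = 5:1 ⇒ Z = (-5/6, -2/3)
4. X is where the line through Y parallel to VR meets line RZ ⇒ X = (-5, -4)
2·[NXD] = 14/3, 2·[NYZ] = 10/9
[NXD]:[NYZ] = 14/3:10/9 = 21/5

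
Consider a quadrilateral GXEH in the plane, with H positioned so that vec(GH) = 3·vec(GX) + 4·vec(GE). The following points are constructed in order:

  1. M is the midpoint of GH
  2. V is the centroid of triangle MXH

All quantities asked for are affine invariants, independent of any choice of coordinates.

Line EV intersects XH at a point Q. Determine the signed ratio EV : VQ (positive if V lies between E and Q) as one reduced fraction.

Set G = (0, 0), X = (1, 0), E = (0, 1), H = (3, 4); any affine frame gives the same invariant.
1. M is the midpoint of GH ⇒ M = (3/2, 2)
2. V is the centroid of triangle MXH ⇒ V = (11/6, 2)
line EV meets XH at Q = (33/16, 17/8)
V = E + t·(Q−E) with t = 8/9, so EV:VQ = 8/9:1/9

EV:VQ = 8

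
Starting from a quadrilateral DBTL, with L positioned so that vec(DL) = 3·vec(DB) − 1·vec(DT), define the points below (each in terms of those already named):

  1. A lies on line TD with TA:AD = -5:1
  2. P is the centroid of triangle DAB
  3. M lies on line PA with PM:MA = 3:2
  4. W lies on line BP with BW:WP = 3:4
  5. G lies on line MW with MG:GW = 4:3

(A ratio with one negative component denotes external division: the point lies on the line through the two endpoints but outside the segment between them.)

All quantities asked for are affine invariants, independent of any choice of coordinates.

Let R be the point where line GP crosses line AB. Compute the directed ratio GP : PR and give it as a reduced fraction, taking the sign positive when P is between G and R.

Set D = (0, 0), B = (1, 0), T = (0, 1), L = (3, -1); any affine frame gives the same invariant.
1. A lies on line TD with TA:AD = -5:1 ⇒ A = (0, -1/4)
2. P is the centroid of triangle DAB ⇒ P = (1/3, -1/12)
3. M lies on line PA with PM:MA = 3:2 ⇒ M = (2/15, -11/60)
4. W lies on line BP with BW:WP = 3:4 ⇒ W = (5/7, -1/28)
5. G lies on line MW with MG:GW = 4:3 ⇒ G = (114/245, -97/980)
line GP meets AB at R = (80/143, -63/572)
P = G + t·(R−G) with t = -143/102, so GP:PR = -143/102:245/102

GP:PR = -143/245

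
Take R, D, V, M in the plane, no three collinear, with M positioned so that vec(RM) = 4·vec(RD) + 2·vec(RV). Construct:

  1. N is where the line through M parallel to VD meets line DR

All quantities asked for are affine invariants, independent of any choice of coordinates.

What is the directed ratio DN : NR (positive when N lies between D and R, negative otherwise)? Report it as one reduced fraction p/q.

DN:NR = -5/6

Set R = (0, 0), D = (1, 0), V = (0, 1), M = (4, 2); any affine frame gives the same invariant.
1. N is where the line through M parallel to VD meets line DR ⇒ N = (6, 0)
N = D + t·(R−D) with t = -5, so DN:NR = t:(1−t) = -5:6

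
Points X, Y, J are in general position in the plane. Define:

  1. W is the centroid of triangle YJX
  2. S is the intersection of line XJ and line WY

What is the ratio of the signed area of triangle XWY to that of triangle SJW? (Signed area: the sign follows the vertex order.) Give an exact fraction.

[XWY]:[SJW] = 2

Choose coordinates X = (0, 0), Y = (1, 0), J = (0, 1).
1. W is the centroid of triangle YJX ⇒ W = (1/3, 1/3)
2. S is the intersection of line XJ and line WY ⇒ S = (0, 1/2)
2·[XWY] = -1/3, 2·[SJW] = -1/6
[XWY]:[SJW] = -1/3:-1/6 = 2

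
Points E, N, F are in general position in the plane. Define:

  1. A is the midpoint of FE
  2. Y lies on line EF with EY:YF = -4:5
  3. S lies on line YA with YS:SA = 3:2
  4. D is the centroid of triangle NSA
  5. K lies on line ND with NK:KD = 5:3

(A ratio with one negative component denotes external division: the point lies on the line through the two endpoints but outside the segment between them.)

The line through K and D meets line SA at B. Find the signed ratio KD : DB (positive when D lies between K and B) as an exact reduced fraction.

KD:DB = 3/4

Assign E = (0, 0), N = (1, 0), F = (0, 1) — the answer is frame-independent, so this choice is without loss of generality.
1. A is the midpoint of FE ⇒ A = (0, 1/2)
2. Y lies on line EF with EY:YF = -4:5 ⇒ Y = (0, -4)
3. S lies on line YA with YS:SA = 3:2 ⇒ S = (0, -13/10)
4. D is the centroid of triangle NSA ⇒ D = (1/3, -4/15)
5. K lies on line ND with NK:KD = 5:3 ⇒ K = (7/12, -1/6)
line KD meets SA at B = (0, -2/5)
D = K + t·(B−K) with t = 3/7, so KD:DB = 3/7:4/7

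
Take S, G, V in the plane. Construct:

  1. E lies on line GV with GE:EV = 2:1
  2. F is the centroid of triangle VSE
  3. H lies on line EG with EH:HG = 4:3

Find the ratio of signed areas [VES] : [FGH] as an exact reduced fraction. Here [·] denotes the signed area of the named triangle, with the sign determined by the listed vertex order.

Set S = (0, 0), G = (1, 0), V = (0, 1); any affine frame gives the same invariant.
1. E lies on line GV with GE:EV = 2:1 ⇒ E = (1/3, 2/3)
2. F is the centroid of triangle VSE ⇒ F = (1/9, 5/9)
3. H lies on line EG with EH:HG = 4:3 ⇒ H = (5/7, 2/7)
2·[VES] = -1/3, 2·[FGH] = 2/21
[VES]:[FGH] = -1/3:2/21 = -7/2

[VES]:[FGH] = -7/2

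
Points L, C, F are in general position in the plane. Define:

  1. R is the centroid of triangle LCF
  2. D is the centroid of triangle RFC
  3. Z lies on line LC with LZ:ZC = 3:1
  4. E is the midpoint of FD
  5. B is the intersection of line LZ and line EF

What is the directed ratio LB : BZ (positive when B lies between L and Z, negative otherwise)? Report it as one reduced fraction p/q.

LB:BZ = -16

Choose coordinates L = (0, 0), C = (1, 0), F = (0, 1).
1. R is the centroid of triangle LCF ⇒ R = (1/3, 1/3)
2. D is the centroid of triangle RFC ⇒ D = (4/9, 4/9)
3. Z lies on line LC with LZ:ZC = 3:1 ⇒ Z = (3/4, 0)
4. E is the midpoint of FD ⇒ E = (2/9, 13/18)
5. B is the intersection of line LZ and line EF ⇒ B = (4/5, 0)
B = L + t·(Z−L) with t = 16/15, so LB:BZ = t:(1−t) = 16/15:-1/15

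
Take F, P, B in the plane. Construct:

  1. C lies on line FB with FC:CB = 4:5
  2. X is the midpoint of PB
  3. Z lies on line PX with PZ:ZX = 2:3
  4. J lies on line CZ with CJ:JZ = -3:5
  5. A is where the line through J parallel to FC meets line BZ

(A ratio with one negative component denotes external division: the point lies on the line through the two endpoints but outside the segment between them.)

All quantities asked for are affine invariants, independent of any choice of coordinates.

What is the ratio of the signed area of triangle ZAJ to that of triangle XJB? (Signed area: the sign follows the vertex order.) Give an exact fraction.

Work in coordinates with F = (0, 0), P = (1, 0), B = (0, 1).
1. C lies on line FB with FC:CB = 4:5 ⇒ C = (0, 4/9)
2. X is the midpoint of PB ⇒ X = (1/2, 1/2)
3. Z lies on line PX with PZ:ZX = 2:3 ⇒ Z = (4/5, 1/5)
4. J lies on line CZ with CJ:JZ = -3:5 ⇒ J = (-6/5, 73/90)
5. A is where the line through J parallel to FC meets line BZ ⇒ A = (-6/5, 11/5)
2·[ZAJ] = 25/9, 2·[XJB] = -25/36
[ZAJ]:[XJB] = 25/9:-25/36 = -4

[ZAJ]:[XJB] = -4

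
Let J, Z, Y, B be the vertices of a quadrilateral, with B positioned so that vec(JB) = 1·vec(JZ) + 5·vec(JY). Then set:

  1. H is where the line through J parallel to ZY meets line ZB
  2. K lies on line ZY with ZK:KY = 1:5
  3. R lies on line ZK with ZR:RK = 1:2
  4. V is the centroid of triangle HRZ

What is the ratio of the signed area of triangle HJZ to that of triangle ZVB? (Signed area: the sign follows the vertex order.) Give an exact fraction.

Assign J = (0, 0), Z = (1, 0), Y = (0, 1), B = (1, 5) — the answer is frame-independent, so this choice is without loss of generality.
1. H is where the line through J parallel to ZY meets line ZB ⇒ H = (1, -1)
2. K lies on line ZY with ZK:KY = 1:5 ⇒ K = (5/6, 1/6)
3. R lies on line ZK with ZR:RK = 1:2 ⇒ R = (17/18, 1/18)
4. V is the centroid of triangle HRZ ⇒ V = (53/54, -17/54)
2·[HJZ] = -1, 2·[ZVB] = -5/54
[HJZ]:[ZVB] = -1:-5/54 = 54/5

[HJZ]:[ZVB] = 54/5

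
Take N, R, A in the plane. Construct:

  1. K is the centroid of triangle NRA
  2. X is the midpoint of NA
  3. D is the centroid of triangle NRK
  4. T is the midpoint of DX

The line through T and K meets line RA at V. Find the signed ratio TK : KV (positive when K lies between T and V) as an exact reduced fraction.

Work in coordinates with N = (0, 0), R = (1, 0), A = (0, 1).
1. K is the centroid of triangle NRA ⇒ K = (1/3, 1/3)
2. X is the midpoint of NA ⇒ X = (0, 1/2)
3. D is the centroid of triangle NRK ⇒ D = (4/9, 1/9)
4. T is the midpoint of DX ⇒ T = (2/9, 11/36)
line TK meets RA at V = (3/5, 2/5)
K = T + t·(V−T) with t = 5/17, so TK:KV = 5/17:12/17

TK:KV = 5/12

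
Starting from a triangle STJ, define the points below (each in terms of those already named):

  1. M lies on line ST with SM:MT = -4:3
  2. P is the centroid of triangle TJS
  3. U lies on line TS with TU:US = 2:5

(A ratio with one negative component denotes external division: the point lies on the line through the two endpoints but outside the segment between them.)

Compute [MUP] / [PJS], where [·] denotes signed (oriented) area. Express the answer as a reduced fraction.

Choose coordinates S = (0, 0), T = (1, 0), J = (0, 1).
1. M lies on line ST with SM:MT = -4:3 ⇒ M = (4, 0)
2. P is the centroid of triangle TJS ⇒ P = (1/3, 1/3)
3. U lies on line TS with TU:US = 2:5 ⇒ U = (5/7, 0)
2·[MUP] = -23/21, 2·[PJS] = 1/3
[MUP]:[PJS] = -23/21:1/3 = -23/7

[MUP]:[PJS] = -23/7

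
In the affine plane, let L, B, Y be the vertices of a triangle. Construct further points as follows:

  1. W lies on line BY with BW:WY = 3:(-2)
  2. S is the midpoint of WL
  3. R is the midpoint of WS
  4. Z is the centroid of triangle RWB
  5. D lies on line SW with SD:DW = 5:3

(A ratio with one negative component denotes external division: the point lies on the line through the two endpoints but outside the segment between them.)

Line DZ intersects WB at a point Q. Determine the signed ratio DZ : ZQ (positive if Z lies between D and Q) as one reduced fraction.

DZ:ZQ = 5/4

Set L = (0, 0), B = (1, 0), Y = (0, 1); any affine frame gives the same invariant.
1. W lies on line BY with BW:WY = 3:(-2) ⇒ W = (-2, 3)
2. S is the midpoint of WL ⇒ S = (-1, 3/2)
3. R is the midpoint of WS ⇒ R = (-3/2, 9/4)
4. Z is the centroid of triangle RWB ⇒ Z = (-5/6, 7/4)
5. D lies on line SW with SD:DW = 5:3 ⇒ D = (-13/8, 39/16)
line DZ meets WB at Q = (-1/5, 6/5)
Z = D + t·(Q−D) with t = 5/9, so DZ:ZQ = 5/9:4/9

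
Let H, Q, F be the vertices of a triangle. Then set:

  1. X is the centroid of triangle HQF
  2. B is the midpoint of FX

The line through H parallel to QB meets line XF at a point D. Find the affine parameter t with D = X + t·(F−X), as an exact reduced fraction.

Assign H = (0, 0), Q = (1, 0), F = (0, 1) — the answer is frame-independent, so this choice is without loss of generality.
1. X is the centroid of triangle HQF ⇒ X = (1/3, 1/3)
2. B is the midpoint of FX ⇒ B = (1/6, 2/3)
through H parallel to QB: direction (-5/6, 2/3); meets XF at D = (5/6, -2/3)
D = X + t·(F−X) with t = -3/2

t = -3/2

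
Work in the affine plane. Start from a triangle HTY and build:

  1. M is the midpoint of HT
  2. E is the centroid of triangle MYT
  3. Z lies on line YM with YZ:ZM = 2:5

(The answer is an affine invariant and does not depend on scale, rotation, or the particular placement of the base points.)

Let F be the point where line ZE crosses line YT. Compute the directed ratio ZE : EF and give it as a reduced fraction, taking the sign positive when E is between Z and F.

Choose coordinates H = (0, 0), T = (1, 0), Y = (0, 1).
1. M is the midpoint of HT ⇒ M = (1/2, 0)
2. E is the centroid of triangle MYT ⇒ E = (1/2, 1/3)
3. Z lies on line YM with YZ:ZM = 2:5 ⇒ Z = (1/7, 5/7)
line ZE meets YT at F = (-2, 3)
E = Z + t·(F−Z) with t = -1/6, so ZE:EF = -1/6:7/6

ZE:EF = -1/7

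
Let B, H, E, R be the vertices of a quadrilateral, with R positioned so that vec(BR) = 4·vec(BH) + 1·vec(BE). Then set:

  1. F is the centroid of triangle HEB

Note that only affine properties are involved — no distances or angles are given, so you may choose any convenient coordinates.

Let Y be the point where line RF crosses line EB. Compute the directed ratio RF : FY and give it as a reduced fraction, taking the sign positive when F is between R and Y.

RF:FY = 11

Set B = (0, 0), H = (1, 0), E = (0, 1), R = (4, 1); any affine frame gives the same invariant.
1. F is the centroid of triangle HEB ⇒ F = (1/3, 1/3)
line RF meets EB at Y = (0, 3/11)
F = R + t·(Y−R) with t = 11/12, so RF:FY = 11/12:1/12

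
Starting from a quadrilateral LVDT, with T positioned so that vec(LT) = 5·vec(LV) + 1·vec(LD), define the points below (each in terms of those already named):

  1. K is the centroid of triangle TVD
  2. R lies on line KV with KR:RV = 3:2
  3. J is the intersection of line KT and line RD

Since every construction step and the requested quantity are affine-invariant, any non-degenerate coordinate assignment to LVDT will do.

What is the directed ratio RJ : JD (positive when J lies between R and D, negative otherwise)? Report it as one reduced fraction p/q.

RJ:JD = 3/5

Assign L = (0, 0), V = (1, 0), D = (0, 1), T = (5, 1) — the answer is frame-independent, so this choice is without loss of generality.
1. K is the centroid of triangle TVD ⇒ K = (2, 2/3)
2. R lies on line KV with KR:RV = 3:2 ⇒ R = (7/5, 4/15)
3. J is the intersection of line KT and line RD ⇒ J = (7/8, 13/24)
J = R + t·(D−R) with t = 3/8, so RJ:JD = t:(1−t) = 3/8:5/8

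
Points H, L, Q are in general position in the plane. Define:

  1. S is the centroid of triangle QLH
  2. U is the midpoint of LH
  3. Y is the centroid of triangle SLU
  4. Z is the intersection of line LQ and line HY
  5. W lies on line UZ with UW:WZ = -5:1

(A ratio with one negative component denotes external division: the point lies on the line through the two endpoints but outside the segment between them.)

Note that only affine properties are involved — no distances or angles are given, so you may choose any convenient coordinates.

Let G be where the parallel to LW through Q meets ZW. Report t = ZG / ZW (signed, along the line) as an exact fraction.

Assign H = (0, 0), L = (1, 0), Q = (0, 1) — the answer is frame-independent, so this choice is without loss of generality.
1. S is the centroid of triangle QLH ⇒ S = (1/3, 1/3)
2. U is the midpoint of LH ⇒ U = (1/2, 0)
3. Y is the centroid of triangle SLU ⇒ Y = (11/18, 1/9)
4. Z is the intersection of line LQ and line HY ⇒ Z = (11/13, 2/13)
5. W lies on line UZ with UW:WZ = -5:1 ⇒ W = (97/104, 5/26)
through Q parallel to LW: direction (-7/104, 5/26); meets ZW at G = (77/208, -3/52)
G = Z + t·(W−Z) with t = -11/2

t = -11/2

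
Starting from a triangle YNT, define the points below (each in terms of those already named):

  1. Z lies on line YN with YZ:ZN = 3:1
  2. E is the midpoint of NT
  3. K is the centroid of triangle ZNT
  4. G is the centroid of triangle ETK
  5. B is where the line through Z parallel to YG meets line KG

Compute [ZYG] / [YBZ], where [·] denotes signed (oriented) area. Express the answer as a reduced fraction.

Set Y = (0, 0), N = (1, 0), T = (0, 1); any affine frame gives the same invariant.
1. Z lies on line YN with YZ:ZN = 3:1 ⇒ Z = (3/4, 0)
2. E is the midpoint of NT ⇒ E = (1/2, 1/2)
3. K is the centroid of triangle ZNT ⇒ K = (7/12, 1/3)
4. G is the centroid of triangle ETK ⇒ G = (13/36, 11/18)
5. B is where the line through Z parallel to YG meets line KG ⇒ B = (485/612, 11/153)
2·[ZYG] = -11/24, 2·[YBZ] = -11/204
[ZYG]:[YBZ] = -11/24:-11/204 = 17/2

[ZYG]:[YBZ] = 17/2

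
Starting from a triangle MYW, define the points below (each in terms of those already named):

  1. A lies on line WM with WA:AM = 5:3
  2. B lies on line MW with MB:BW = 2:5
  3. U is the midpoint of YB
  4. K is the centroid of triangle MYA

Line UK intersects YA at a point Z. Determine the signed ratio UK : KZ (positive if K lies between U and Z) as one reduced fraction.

Assign M = (0, 0), Y = (1, 0), W = (0, 1) — the answer is frame-independent, so this choice is without loss of generality.
1. A lies on line WM with WA:AM = 5:3 ⇒ A = (0, 3/8)
2. B lies on line MW with MB:BW = 2:5 ⇒ B = (0, 2/7)
3. U is the midpoint of YB ⇒ U = (1/2, 1/7)
4. K is the centroid of triangle MYA ⇒ K = (1/3, 1/8)
line UK meets YA at Z = (16/27, 11/72)
K = U + t·(Z−U) with t = -9/5, so UK:KZ = -9/5:14/5

UK:KZ = -9/14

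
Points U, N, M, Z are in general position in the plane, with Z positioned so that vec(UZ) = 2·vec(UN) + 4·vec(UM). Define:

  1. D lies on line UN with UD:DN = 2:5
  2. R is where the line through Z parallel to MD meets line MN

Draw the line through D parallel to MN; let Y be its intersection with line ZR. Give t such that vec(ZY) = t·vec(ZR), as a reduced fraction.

t = 8/7

Assign U = (0, 0), N = (1, 0), M = (0, 1), Z = (2, 4) — the answer is frame-independent, so this choice is without loss of generality.
1. D lies on line UN with UD:DN = 2:5 ⇒ D = (2/7, 0)
2. R is where the line through Z parallel to MD meets line MN ⇒ R = (4, -3)
through D parallel to MN: direction (1, -1); meets ZR at Y = (30/7, -4)
Y = Z + t·(R−Z) with t = 8/7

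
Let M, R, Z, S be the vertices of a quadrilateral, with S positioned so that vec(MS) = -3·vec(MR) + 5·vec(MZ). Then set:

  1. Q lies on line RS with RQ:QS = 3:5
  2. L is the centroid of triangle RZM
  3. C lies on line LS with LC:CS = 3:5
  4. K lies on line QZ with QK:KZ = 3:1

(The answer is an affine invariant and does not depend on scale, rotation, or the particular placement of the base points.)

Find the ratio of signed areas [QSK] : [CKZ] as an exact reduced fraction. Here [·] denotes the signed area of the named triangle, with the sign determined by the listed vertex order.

Choose coordinates M = (0, 0), R = (1, 0), Z = (0, 1), S = (-3, 5).
1. Q lies on line RS with RQ:QS = 3:5 ⇒ Q = (-1/2, 15/8)
2. L is the centroid of triangle RZM ⇒ L = (1/3, 1/3)
3. C lies on line LS with LC:CS = 3:5 ⇒ C = (-11/12, 25/12)
4. K lies on line QZ with QK:KZ = 3:1 ⇒ K = (-1/8, 39/32)
2·[QSK] = 15/32, 2·[CKZ] = -25/384
[QSK]:[CKZ] = 15/32:-25/384 = -36/5

[QSK]:[CKZ] = -36/5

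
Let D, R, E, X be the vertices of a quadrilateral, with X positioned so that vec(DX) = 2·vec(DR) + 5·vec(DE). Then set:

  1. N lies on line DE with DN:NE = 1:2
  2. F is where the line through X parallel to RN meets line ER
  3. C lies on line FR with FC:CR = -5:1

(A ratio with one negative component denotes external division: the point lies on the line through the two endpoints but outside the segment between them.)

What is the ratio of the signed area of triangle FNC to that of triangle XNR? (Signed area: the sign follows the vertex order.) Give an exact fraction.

[FNC]:[XNR] = 5/4

Work in coordinates with D = (0, 0), R = (1, 0), E = (0, 1), X = (2, 5).
1. N lies on line DE with DN:NE = 1:2 ⇒ N = (0, 1/3)
2. F is where the line through X parallel to RN meets line ER ⇒ F = (-7, 8)
3. C lies on line FR with FC:CR = -5:1 ⇒ C = (3, -2)
2·[FNC] = 20/3, 2·[XNR] = 16/3
[FNC]:[XNR] = 20/3:16/3 = 5/4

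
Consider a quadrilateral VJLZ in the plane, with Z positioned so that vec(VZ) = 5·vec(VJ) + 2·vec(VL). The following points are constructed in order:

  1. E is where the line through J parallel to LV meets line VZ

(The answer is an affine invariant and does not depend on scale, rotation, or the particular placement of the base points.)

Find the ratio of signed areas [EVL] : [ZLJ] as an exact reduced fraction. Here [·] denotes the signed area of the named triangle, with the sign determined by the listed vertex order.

Set V = (0, 0), J = (1, 0), L = (0, 1), Z = (5, 2); any affine frame gives the same invariant.
1. E is where the line through J parallel to LV meets line VZ ⇒ E = (1, 2/5)
2·[EVL] = -1, 2·[ZLJ] = 6
[EVL]:[ZLJ] = -1:6 = -1/6

[EVL]:[ZLJ] = -1/6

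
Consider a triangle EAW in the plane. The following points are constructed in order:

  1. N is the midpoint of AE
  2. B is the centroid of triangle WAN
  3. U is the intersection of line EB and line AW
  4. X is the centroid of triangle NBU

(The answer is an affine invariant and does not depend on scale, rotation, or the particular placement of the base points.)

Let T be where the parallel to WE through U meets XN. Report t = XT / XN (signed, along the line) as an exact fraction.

Choose coordinates E = (0, 0), A = (1, 0), W = (0, 1).
1. N is the midpoint of AE ⇒ N = (1/2, 0)
2. B is the centroid of triangle WAN ⇒ B = (1/2, 1/3)
3. U is the intersection of line EB and line AW ⇒ U = (3/5, 2/5)
4. X is the centroid of triangle NBU ⇒ X = (8/15, 11/45)
through U parallel to WE: direction (0, -1); meets XN at T = (3/5, 11/15)
T = X + t·(N−X) with t = -2

t = -2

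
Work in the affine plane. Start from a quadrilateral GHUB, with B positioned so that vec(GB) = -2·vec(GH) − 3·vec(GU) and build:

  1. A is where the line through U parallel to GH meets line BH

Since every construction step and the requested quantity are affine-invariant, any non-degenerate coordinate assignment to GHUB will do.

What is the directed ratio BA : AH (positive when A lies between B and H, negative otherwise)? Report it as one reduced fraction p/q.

Set G = (0, 0), H = (1, 0), U = (0, 1), B = (-2, -3); any affine frame gives the same invariant.
1. A is where the line through U parallel to GH meets line BH ⇒ A = (2, 1)
A = B + t·(H−B) with t = 4/3, so BA:AH = t:(1−t) = 4/3:-1/3

BA:AH = -4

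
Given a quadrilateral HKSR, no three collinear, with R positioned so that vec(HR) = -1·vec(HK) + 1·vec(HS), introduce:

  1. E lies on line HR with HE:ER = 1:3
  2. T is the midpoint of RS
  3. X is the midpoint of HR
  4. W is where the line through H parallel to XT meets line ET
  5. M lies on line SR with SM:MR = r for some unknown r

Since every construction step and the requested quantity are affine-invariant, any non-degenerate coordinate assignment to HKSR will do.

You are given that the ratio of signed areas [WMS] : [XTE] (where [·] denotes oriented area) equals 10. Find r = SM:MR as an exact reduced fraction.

r = 5

Choose coordinates H = (0, 0), K = (1, 0), S = (0, 1), R = (-1, 1).
1. E lies on line HR with HE:ER = 1:3 ⇒ E = (-1/4, 1/4)
2. T is the midpoint of RS ⇒ T = (-1/2, 1)
3. X is the midpoint of HR ⇒ X = (-1/2, 1/2)
4. W is where the line through H parallel to XT meets line ET ⇒ W = (0, -1/2)
5. With SM:MR = r, write λ = r/(r+1) so M = S + λ·(R−S); M is affine-linear in λ
Every point depending on M is an affine combination of M and λ-independent points, so each such coordinate is linear in λ; the λ² term in each signed area is a multiple of (R−S)×(R−S) = 0, so 2·[WMS] and 2·[XTE] are each linear in λ. Evaluating at λ=0 and λ=1:
  2·[WMS] = -3/2·λ,   2·[XTE] = -1/8
So [WMS]:[XTE] = (-3/2·λ) / (-1/8). Setting this equal to 10:
  -3/2·λ = 10·(-1/8)  ⇒  λ = 5/6
Then r = λ/(1−λ) = (5/6)/(1/6) = 5. Check: with r = 5, M = (-5/6, 1) and [WMS]:[XTE] = 10 as required.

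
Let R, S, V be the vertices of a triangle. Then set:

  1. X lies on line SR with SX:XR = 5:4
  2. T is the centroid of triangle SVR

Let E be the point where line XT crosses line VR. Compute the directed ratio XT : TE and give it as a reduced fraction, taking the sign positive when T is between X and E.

Assign R = (0, 0), S = (1, 0), V = (0, 1) — the answer is frame-independent, so this choice is without loss of generality.
1. X lies on line SR with SX:XR = 5:4 ⇒ X = (4/9, 0)
2. T is the centroid of triangle SVR ⇒ T = (1/3, 1/3)
line XT meets VR at E = (0, 4/3)
T = X + t·(E−X) with t = 1/4, so XT:TE = 1/4:3/4

XT:TE = 1/3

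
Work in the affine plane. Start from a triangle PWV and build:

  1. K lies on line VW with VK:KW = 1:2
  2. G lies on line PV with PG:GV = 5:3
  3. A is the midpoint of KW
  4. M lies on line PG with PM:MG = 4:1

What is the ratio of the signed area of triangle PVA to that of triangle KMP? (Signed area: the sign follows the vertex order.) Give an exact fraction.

Set P = (0, 0), W = (1, 0), V = (0, 1); any affine frame gives the same invariant.
1. K lies on line VW with VK:KW = 1:2 ⇒ K = (1/3, 2/3)
2. G lies on line PV with PG:GV = 5:3 ⇒ G = (0, 5/8)
3. A is the midpoint of KW ⇒ A = (2/3, 1/3)
4. M lies on line PG with PM:MG = 4:1 ⇒ M = (0, 1/2)
2·[PVA] = -2/3, 2·[KMP] = 1/6
[PVA]:[KMP] = -2/3:1/6 = -4

[PVA]:[KMP] = -4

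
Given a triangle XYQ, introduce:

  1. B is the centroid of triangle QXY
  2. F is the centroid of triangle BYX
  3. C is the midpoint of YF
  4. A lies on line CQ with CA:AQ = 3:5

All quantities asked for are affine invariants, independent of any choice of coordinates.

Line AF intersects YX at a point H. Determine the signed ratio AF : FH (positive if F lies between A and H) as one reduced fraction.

AF:FH = 43/16

Set X = (0, 0), Y = (1, 0), Q = (0, 1); any affine frame gives the same invariant.
1. B is the centroid of triangle QXY ⇒ B = (1/3, 1/3)
2. F is the centroid of triangle BYX ⇒ F = (4/9, 1/9)
3. C is the midpoint of YF ⇒ C = (13/18, 1/18)
4. A lies on line CQ with CA:AQ = 3:5 ⇒ A = (65/144, 59/144)
line AF meets YX at H = (19/43, 0)
F = A + t·(H−A) with t = 43/59, so AF:FH = 43/59:16/59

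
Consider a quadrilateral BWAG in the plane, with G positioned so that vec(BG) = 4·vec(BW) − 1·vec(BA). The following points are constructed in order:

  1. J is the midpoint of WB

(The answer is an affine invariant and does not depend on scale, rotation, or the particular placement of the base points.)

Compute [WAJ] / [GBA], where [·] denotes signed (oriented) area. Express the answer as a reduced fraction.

Assign B = (0, 0), W = (1, 0), A = (0, 1), G = (4, -1) — the answer is frame-independent, so this choice is without loss of generality.
1. J is the midpoint of WB ⇒ J = (1/2, 0)
2·[WAJ] = 1/2, 2·[GBA] = -4
[WAJ]:[GBA] = 1/2:-4 = -1/8

[WAJ]:[GBA] = -1/8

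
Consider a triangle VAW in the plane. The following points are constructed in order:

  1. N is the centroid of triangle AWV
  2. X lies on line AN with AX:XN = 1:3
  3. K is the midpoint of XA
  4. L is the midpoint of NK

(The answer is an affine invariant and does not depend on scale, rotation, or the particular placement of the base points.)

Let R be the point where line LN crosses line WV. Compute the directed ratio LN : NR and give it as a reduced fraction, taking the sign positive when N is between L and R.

LN:NR = 7/8

Choose coordinates V = (0, 0), A = (1, 0), W = (0, 1).
1. N is the centroid of triangle AWV ⇒ N = (1/3, 1/3)
2. X lies on line AN with AX:XN = 1:3 ⇒ X = (5/6, 1/12)
3. K is the midpoint of XA ⇒ K = (11/12, 1/24)
4. L is the midpoint of NK ⇒ L = (5/8, 3/16)
line LN meets WV at R = (0, 1/2)
N = L + t·(R−L) with t = 7/15, so LN:NR = 7/15:8/15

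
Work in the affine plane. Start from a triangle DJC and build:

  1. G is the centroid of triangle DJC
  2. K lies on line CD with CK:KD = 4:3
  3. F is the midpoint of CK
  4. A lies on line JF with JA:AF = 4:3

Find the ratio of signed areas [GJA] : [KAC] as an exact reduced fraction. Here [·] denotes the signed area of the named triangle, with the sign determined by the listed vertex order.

[GJA]:[KAC] = 1/3

Assign D = (0, 0), J = (1, 0), C = (0, 1) — the answer is frame-independent, so this choice is without loss of generality.
1. G is the centroid of triangle DJC ⇒ G = (1/3, 1/3)
2. K lies on line CD with CK:KD = 4:3 ⇒ K = (0, 3/7)
3. F is the midpoint of CK ⇒ F = (0, 5/7)
4. A lies on line JF with JA:AF = 4:3 ⇒ A = (3/7, 20/49)
2·[GJA] = 4/49, 2·[KAC] = 12/49
[GJA]:[KAC] = 4/49:12/49 = 1/3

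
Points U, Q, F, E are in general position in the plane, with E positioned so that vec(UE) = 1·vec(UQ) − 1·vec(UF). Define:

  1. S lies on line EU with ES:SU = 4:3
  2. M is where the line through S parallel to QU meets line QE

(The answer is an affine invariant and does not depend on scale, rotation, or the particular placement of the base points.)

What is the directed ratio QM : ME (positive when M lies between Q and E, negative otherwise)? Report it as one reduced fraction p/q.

Assign U = (0, 0), Q = (1, 0), F = (0, 1), E = (1, -1) — the answer is frame-independent, so this choice is without loss of generality.
1. S lies on line EU with ES:SU = 4:3 ⇒ S = (3/7, -3/7)
2. M is where the line through S parallel to QU meets line QE ⇒ M = (1, -3/7)
M = Q + t·(E−Q) with t = 3/7, so QM:ME = t:(1−t) = 3/7:4/7

QM:ME = 3/4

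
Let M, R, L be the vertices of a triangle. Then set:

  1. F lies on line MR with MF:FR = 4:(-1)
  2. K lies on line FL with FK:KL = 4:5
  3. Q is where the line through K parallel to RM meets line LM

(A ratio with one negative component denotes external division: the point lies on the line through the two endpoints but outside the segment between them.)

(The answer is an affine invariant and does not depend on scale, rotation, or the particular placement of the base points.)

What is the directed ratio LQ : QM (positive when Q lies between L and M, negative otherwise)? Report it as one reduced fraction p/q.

LQ:QM = 5/4

Work in coordinates with M = (0, 0), R = (1, 0), L = (0, 1).
1. F lies on line MR with MF:FR = 4:(-1) ⇒ F = (4/3, 0)
2. K lies on line FL with FK:KL = 4:5 ⇒ K = (20/27, 4/9)
3. Q is where the line through K parallel to RM meets line LM ⇒ Q = (0, 4/9)
Q = L + t·(M−L) with t = 5/9, so LQ:QM = t:(1−t) = 5/9:4/9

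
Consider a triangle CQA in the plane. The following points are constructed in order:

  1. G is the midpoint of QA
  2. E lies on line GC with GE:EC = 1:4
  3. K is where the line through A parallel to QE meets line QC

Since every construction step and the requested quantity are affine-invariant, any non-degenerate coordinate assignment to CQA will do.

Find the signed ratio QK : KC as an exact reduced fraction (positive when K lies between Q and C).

Work in coordinates with C = (0, 0), Q = (1, 0), A = (0, 1).
1. G is the midpoint of QA ⇒ G = (1/2, 1/2)
2. E lies on line GC with GE:EC = 1:4 ⇒ E = (2/5, 2/5)
3. K is where the line through A parallel to QE meets line QC ⇒ K = (3/2, 0)
K = Q + t·(C−Q) with t = -1/2, so QK:KC = t:(1−t) = -1/2:3/2

QK:KC = -1/3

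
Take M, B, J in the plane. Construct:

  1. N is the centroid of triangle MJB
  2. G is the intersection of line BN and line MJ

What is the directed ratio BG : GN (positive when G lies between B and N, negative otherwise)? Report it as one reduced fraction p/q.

Work in coordinates with M = (0, 0), B = (1, 0), J = (0, 1).
1. N is the centroid of triangle MJB ⇒ N = (1/3, 1/3)
2. G is the intersection of line BN and line MJ ⇒ G = (0, 1/2)
G = B + t·(N−B) with t = 3/2, so BG:GN = t:(1−t) = 3/2:-1/2

BG:GN = -3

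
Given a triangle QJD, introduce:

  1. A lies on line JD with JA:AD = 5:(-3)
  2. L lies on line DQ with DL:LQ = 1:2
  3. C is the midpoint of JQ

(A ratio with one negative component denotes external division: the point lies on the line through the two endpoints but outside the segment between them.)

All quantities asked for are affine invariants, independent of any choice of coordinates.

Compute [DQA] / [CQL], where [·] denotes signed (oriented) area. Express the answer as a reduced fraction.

[DQA]:[CQL] = 9/2

Assign Q = (0, 0), J = (1, 0), D = (0, 1) — the answer is frame-independent, so this choice is without loss of generality.
1. A lies on line JD with JA:AD = 5:(-3) ⇒ A = (-3/2, 5/2)
2. L lies on line DQ with DL:LQ = 1:2 ⇒ L = (0, 2/3)
3. C is the midpoint of JQ ⇒ C = (1/2, 0)
2·[DQA] = -3/2, 2·[CQL] = -1/3
[DQA]:[CQL] = -3/2:-1/3 = 9/2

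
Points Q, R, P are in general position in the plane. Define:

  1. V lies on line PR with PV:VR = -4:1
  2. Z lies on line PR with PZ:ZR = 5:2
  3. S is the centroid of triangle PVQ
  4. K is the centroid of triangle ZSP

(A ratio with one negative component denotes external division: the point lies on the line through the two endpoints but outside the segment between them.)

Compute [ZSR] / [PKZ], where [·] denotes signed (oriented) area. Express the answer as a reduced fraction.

Assign Q = (0, 0), R = (1, 0), P = (0, 1) — the answer is frame-independent, so this choice is without loss of generality.
1. V lies on line PR with PV:VR = -4:1 ⇒ V = (4/3, -1/3)
2. Z lies on line PR with PZ:ZR = 5:2 ⇒ Z = (5/7, 2/7)
3. S is the centroid of triangle PVQ ⇒ S = (4/9, 2/9)
4. K is the centroid of triangle ZSP ⇒ K = (73/189, 95/189)
2·[ZSR] = 2/21, 2·[PKZ] = 5/63
[ZSR]:[PKZ] = 2/21:5/63 = 6/5

[ZSR]:[PKZ] = 6/5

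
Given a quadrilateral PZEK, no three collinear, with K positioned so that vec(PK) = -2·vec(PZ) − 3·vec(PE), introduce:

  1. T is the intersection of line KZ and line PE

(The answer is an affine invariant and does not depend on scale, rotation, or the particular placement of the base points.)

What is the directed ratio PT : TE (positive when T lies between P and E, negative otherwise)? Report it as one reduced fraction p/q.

Set P = (0, 0), Z = (1, 0), E = (0, 1), K = (-2, -3); any affine frame gives the same invariant.
1. T is the intersection of line KZ and line PE ⇒ T = (0, -1)
T = P + t·(E−P) with t = -1, so PT:TE = t:(1−t) = -1:2

PT:TE = -1/2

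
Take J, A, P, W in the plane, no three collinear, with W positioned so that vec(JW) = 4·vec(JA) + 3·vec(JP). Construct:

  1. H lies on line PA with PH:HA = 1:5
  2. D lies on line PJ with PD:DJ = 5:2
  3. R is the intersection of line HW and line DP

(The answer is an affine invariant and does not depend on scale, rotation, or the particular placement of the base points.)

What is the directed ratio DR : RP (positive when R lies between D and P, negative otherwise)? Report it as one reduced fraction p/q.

DR:RP = 73/42

Work in coordinates with J = (0, 0), A = (1, 0), P = (0, 1), W = (4, 3).
1. H lies on line PA with PH:HA = 1:5 ⇒ H = (1/6, 5/6)
2. D lies on line PJ with PD:DJ = 5:2 ⇒ D = (0, 2/7)
3. R is the intersection of line HW and line DP ⇒ R = (0, 17/23)
R = D + t·(P−D) with t = 73/115, so DR:RP = t:(1−t) = 73/115:42/115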